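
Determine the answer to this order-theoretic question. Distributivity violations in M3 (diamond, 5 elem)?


Distributive law: a ^ (b v c) = (a ^ b) v (a ^ c).
Check all 5^3 = 125 ordered triples (a,b,c).
  e.g. a=a1, b=a2, c=a3: lhs=a1 != rhs=0
  e.g. a=a1, b=a3, c=a2: lhs=a1 != rhs=0
Total violating triples: 6


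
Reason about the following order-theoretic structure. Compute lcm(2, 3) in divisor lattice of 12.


In a divisor lattice, join = lcm (least common multiple).
gcd(2,3) = 1
lcm(2,3) = 2*3/gcd = 6/1 = 6


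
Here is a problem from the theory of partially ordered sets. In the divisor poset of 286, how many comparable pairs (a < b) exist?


A comparable pair {a,b} has a < b or b < a in the order.
Count unordered pairs where one element is strictly below the other.
Examples: {1,2}, {1,11}, {1,13}, {1,22}, ...
Total comparable pairs: 19


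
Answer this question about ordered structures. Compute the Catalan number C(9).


C(n) = C(2n, n) / (n+1).
C(18, 9) = 48620
C(9) = 48620 / 10 = 4862


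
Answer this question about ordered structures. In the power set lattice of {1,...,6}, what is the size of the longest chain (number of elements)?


A chain is a totally ordered subset; we count the number of elements in a maximum chain.
Compute, for each element x, the size of the longest chain ending at x:
  {}: 1
  {1}: 2
  {2}: 2
  {3}: 2
  {4}: 2
  {5}: 2
  ...
A maximum chain: {} < {1} < {1,2} < {1,2,3} < {1,2,3,4} < {1,2,3,4,5} < {1,2,3,4,5,6}
Number of elements in the longest chain: 7


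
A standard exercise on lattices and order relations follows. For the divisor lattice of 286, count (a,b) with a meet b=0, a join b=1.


Complement pair (a,b): a meet b = bottom, a join b = top.
Here: gcd(a,b)=1 and lcm(a,b)=286, i.e. a*b=286 with a,b coprime.
Pairs found: (1,286), (2,143), (11,26), (13,22), ... (4 more)
Total ordered pairs: 8


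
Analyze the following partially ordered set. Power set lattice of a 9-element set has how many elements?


Power set = 2^n.
2^9 = 512


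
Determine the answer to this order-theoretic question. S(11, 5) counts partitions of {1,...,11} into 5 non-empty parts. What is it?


S(n,k) = k*S(n-1,k) + S(n-1,k-1).
S(10,5) = 42525, S(10,4) = 34105
S(11,5) = 5*42525 + 34105 = 212625 + 34105
S(11,5) = 246730


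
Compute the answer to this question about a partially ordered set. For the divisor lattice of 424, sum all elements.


sigma(n) = sum of divisors.
Divisors of 424: [1, 2, 4, 8, 53, 106, 212, 424]
Sum = 810


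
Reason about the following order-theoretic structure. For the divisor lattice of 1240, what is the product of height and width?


Height = length of longest chain minus 1; width = size of largest antichain.
A maximum chain: 1 | 31 | 155 | 310 | 620 | 1240  (height 5).
A maximum antichain: {4, 10, 62, 155}  (width 4).
Product = 5 * 4 = 20


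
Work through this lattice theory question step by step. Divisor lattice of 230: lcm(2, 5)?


Join=lcm.
gcd(2,5)=1
lcm=10


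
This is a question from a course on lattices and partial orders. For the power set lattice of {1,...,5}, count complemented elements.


An element a is complemented if some b has a meet b = bottom, a join b = top.
every subset A has complement S\A, so all elements are complemented.
Complemented elements: {}, {1}, {2}, {3}, {4}, {5}, ... (26 more)
Count: 32


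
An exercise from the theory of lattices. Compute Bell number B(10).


B(n) = number of set partitions of an n-element set.
B(n) satisfies the recurrence: B(n+1) = sum_k C(n,k)*B(k).
B(10) = 115975


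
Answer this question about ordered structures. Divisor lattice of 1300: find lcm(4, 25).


In a divisor lattice, join = lcm (least common multiple).
gcd(4,25) = 1
lcm(4,25) = 4*25/gcd = 100/1 = 100


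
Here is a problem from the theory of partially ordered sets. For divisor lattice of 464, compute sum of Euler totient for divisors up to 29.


Divisors of 464 up to 29: [1, 2, 4, 8, 16, 29]
phi values: [1, 1, 2, 4, 8, 28]
Sum = 44


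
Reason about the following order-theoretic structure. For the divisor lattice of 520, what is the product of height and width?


Height = length of longest chain minus 1; width = size of largest antichain.
A maximum chain: 1 | 13 | 65 | 130 | 260 | 520  (height 5).
A maximum antichain: {4, 10, 26, 65}  (width 4).
Product = 5 * 4 = 20


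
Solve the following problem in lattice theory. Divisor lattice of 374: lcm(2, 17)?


Join=lcm.
gcd(2,17)=1
lcm=34


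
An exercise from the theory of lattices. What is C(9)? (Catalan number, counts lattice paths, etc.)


C(n) = C(2n, n) / (n+1).
C(18, 9) = 48620
C(9) = 48620 / 10 = 4862


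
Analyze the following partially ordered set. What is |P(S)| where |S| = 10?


Power set = 2^n.
2^10 = 1024


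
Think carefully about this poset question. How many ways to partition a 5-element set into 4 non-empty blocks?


S(n,k) = k*S(n-1,k) + S(n-1,k-1).
S(4,4) = 1, S(4,3) = 6
S(5,4) = 4*1 + 6 = 4 + 6
S(5,4) = 10


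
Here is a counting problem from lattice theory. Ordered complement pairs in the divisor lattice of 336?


Complement pair (a,b): a meet b = bottom, a join b = top.
Here: gcd(a,b)=1 and lcm(a,b)=336, i.e. a*b=336 with a,b coprime.
Pairs found: (1,336), (3,112), (7,48), (16,21), ... (4 more)
Total ordered pairs: 8


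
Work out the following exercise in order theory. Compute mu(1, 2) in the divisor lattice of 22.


In a divisor lattice, mu(a,b) = mu(b/a) where mu is the classical Mobius function.
b/a = 2/1 = 2
Prime factorization of 2: primes [2]
2 is squarefree with 1 prime factor(s), so mu(2) = (-1)^1 = -1


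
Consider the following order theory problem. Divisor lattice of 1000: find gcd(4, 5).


In a divisor lattice, meet = gcd (greatest common divisor).
By Euclidean algorithm or factoring: gcd(4,5) = 1


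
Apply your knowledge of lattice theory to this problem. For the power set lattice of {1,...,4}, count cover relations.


A cover relation a -< b holds when a < b with no c strictly between.
Cover relations:
  {} -< {1}
  {} -< {2}
  {} -< {3}
  {} -< {4}
  {1} -< {1,2}
  {1} -< {1,3}
  {1} -< {1,4}
  {2} -< {1,2}
  ...24 more
Total: 32


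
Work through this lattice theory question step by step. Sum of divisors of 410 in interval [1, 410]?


Interval [1,410] in divisors of 410: [1, 2, 5, 10, 41, 82, 205, 410]
Sum = 756


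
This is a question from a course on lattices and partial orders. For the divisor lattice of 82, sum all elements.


sigma(n) = sum of divisors.
Divisors of 82: [1, 2, 41, 82]
Sum = 126


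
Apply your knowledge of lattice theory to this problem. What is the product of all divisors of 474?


Divisors of 474: [1, 2, 3, 6, 79, 158, 237, 474]
Product = n^(d(n)/2) = 474^(8/2)
Product = 50479304976


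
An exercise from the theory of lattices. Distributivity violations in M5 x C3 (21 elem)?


Distributive law: a ^ (b v c) = (a ^ b) v (a ^ c).
Check all 21^3 = 9261 ordered triples (a,b,c).
  e.g. a=(a1,0), b=(a2,0), c=(a3,0): lhs=(a1,0) != rhs=(0,0)
  e.g. a=(a1,0), b=(a2,0), c=(a3,1): lhs=(a1,0) != rhs=(0,0)
Total violating triples: 1620


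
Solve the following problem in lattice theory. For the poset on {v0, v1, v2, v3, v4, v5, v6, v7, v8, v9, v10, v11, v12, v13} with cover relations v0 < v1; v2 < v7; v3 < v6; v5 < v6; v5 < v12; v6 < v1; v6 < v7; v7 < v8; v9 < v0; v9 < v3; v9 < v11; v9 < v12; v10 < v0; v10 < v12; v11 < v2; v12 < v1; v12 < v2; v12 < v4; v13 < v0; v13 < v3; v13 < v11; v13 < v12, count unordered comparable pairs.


A comparable pair {a,b} has a < b or b < a in the order.
Count unordered pairs where one element is strictly below the other.
Examples: {v0,v1}, {v0,v9}, {v0,v10}, {v0,v13}, ...
Total comparable pairs: 53


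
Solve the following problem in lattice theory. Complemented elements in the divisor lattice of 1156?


An element a is complemented if some b has a meet b = bottom, a join b = top.
a is complemented iff gcd(a, n/a)=1, i.e. a is a unitary divisor of 1156.
Complemented elements: 1, 4, 289, 1156
Count: 4


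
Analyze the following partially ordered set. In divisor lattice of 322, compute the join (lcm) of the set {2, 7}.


In a divisor lattice, join = lcm (least common multiple).
Compute lcm iteratively: start with first element, then lcm(current, next).
Elements: [2, 7]
lcm(2,7) = 14
Final lcm = 14


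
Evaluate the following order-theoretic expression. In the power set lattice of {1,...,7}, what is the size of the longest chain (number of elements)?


A chain is a totally ordered subset; we count the number of elements in a maximum chain.
Compute, for each element x, the size of the longest chain ending at x:
  {}: 1
  {1}: 2
  {2}: 2
  {3}: 2
  {4}: 2
  {5}: 2
  ...
A maximum chain: {} < {1} < {1,2} < {1,2,3} < {1,2,3,4} < {1,2,3,4,5} < {1,2,3,4,5,6} < {1,2,3,4,5,6,7}
Number of elements in the longest chain: 8


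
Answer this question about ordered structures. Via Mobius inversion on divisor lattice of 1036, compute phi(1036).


phi(n) = n * prod_{p|n} (1 - 1/p).
Prime divisors of 1036: [2, 7, 37]
phi(1036) = 1036 * (1 - 1/2) * (1 - 1/7) * (1 - 1/37)
phi(1036) = 432


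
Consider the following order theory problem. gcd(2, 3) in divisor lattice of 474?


Meet=gcd.
gcd(2,3)=1


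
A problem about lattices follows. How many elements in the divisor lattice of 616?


Divisors of 616: [1, 2, 4, 7, 8, 11, 14, 22, 28, 44, 56, 77, 88, 154, 308, 616]
Count: 16


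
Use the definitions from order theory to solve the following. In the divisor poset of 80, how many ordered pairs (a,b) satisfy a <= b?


The order relation is {(a,b) : a <= b}, reflexive so it includes (a,a).
Examples: (1,1), (1,10), (1,16), (1,2), (1,20), ...
Total ordered pairs: 45


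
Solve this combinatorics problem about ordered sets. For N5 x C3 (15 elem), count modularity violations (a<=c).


Modular law: if a <= c then a v (b ^ c) = (a v b) ^ c.
Check all triples (a,b,c) with a <= c among 15 elements.
  e.g. a=(a,0), b=(c,0), c=(b,0): lhs=(a,0) != rhs=(b,0)
  e.g. a=(a,0), b=(c,1), c=(b,0): lhs=(a,0) != rhs=(b,0)
Total violating triples: 18


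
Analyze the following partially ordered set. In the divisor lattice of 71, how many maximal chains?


A maximal chain goes from the minimum element to a maximal element via cover relations.
Counting all min-to-max paths in the cover graph.
Total maximal chains: 1


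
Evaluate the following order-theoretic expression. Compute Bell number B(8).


B(n) = number of set partitions of an n-element set.
B(n) satisfies the recurrence: B(n+1) = sum_k C(n,k)*B(k).
B(8) = 4140


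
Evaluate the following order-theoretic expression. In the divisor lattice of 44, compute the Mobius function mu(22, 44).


In a divisor lattice, mu(a,b) = mu(b/a) where mu is the classical Mobius function.
b/a = 44/22 = 2
Prime factorization of 2: primes [2]
2 is squarefree with 1 prime factor(s), so mu(2) = (-1)^1 = -1


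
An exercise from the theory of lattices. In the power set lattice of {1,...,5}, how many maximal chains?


A maximal chain goes from the minimum element to a maximal element via cover relations.
Counting all min-to-max paths in the cover graph.
Total maximal chains: 120


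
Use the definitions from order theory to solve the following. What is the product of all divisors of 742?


Divisors of 742: [1, 2, 7, 14, 53, 106, 371, 742]
Product = n^(d(n)/2) = 742^(8/2)
Product = 303120718096


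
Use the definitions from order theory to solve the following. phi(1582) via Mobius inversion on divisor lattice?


phi(n) = n * prod_{p|n} (1 - 1/p).
Prime divisors of 1582: [2, 7, 113]
phi(1582) = 1582 * (1 - 1/2) * (1 - 1/7) * (1 - 1/113)
phi(1582) = 672


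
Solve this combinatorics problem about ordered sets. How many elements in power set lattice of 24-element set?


Power set = 2^n.
2^24 = 16777216


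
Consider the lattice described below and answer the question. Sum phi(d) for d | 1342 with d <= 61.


Divisors of 1342 up to 61: [1, 2, 11, 22, 61]
phi values: [1, 1, 10, 10, 60]
Sum = 82


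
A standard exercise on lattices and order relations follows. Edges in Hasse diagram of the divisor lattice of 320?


A cover relation a -< b holds when a < b with no c strictly between.
Cover relations:
  1 -< 2
  1 -< 5
  2 -< 4
  2 -< 10
  4 -< 8
  4 -< 20
  5 -< 10
  8 -< 16
  ...11 more
Total: 19


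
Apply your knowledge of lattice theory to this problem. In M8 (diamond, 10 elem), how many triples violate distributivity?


Distributive law: a ^ (b v c) = (a ^ b) v (a ^ c).
Check all 10^3 = 1000 ordered triples (a,b,c).
  e.g. a=a1, b=a2, c=a3: lhs=a1 != rhs=0
  e.g. a=a1, b=a2, c=a4: lhs=a1 != rhs=0
Total violating triples: 336


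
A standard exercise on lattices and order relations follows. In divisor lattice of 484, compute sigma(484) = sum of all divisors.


sigma(n) = sum of divisors.
Divisors of 484: [1, 2, 4, 11, 22, 44, 121, 242, 484]
Sum = 931


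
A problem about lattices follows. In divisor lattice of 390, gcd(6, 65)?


Meet=gcd.
gcd(6,65)=1


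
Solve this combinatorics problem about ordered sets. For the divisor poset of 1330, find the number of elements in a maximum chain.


A chain is a totally ordered subset; we count the number of elements in a maximum chain.
Compute, for each element x, the size of the longest chain ending at x:
  1: 1
  2: 2
  5: 2
  7: 2
  19: 2
  10: 3
  ...
A maximum chain: 1 < 2 < 10 < 70 < 1330
Number of elements in the longest chain: 5


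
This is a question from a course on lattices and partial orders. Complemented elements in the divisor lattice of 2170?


An element a is complemented if some b has a meet b = bottom, a join b = top.
a is complemented iff gcd(a, n/a)=1, i.e. a is a unitary divisor of 2170.
Complemented elements: 1, 2, 5, 7, 10, 14, ... (10 more)
Count: 16


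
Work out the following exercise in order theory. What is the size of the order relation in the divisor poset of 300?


The order relation is {(a,b) : a <= b}, reflexive so it includes (a,a).
Examples: (1,1), (1,10), (1,100), (1,12), (1,15), ...
Total ordered pairs: 108


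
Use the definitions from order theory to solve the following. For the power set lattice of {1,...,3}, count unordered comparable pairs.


A comparable pair {a,b} has a < b or b < a in the order.
Count unordered pairs where one element is strictly below the other.
Examples: {{},{1}}, {{},{2}}, {{},{3}}, {{},{1,2}}, ...
Total comparable pairs: 19


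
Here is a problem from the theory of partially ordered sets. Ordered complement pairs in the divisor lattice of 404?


Complement pair (a,b): a meet b = bottom, a join b = top.
Here: gcd(a,b)=1 and lcm(a,b)=404, i.e. a*b=404 with a,b coprime.
Pairs found: (1,404), (4,101), (101,4), (404,1)
Total ordered pairs: 4


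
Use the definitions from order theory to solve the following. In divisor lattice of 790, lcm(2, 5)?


Join=lcm.
gcd(2,5)=1
lcm=10


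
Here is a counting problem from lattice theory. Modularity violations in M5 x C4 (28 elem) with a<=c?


Modular law: if a <= c then a v (b ^ c) = (a v b) ^ c.
Check all triples (a,b,c) with a <= c among 28 elements.
This lattice is modular (diamonds M_m and their chain-products are modular).
Total violating triples: 0


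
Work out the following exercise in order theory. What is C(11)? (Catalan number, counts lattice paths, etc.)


C(n) = C(2n, n) / (n+1).
C(22, 11) = 705432
C(11) = 705432 / 12 = 58786


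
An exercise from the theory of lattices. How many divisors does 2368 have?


Divisors of 2368: [1, 2, 4, 8, 16, 32, 37, 64, 74, 148, 296, 592, 1184, 2368]
Count: 14


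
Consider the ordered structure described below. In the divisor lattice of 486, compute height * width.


Height = length of longest chain minus 1; width = size of largest antichain.
A maximum chain: 1 | 3 | 9 | 27 | 81 | 243 | 486  (height 6).
A maximum antichain: {2, 3}  (width 2).
Product = 6 * 2 = 12


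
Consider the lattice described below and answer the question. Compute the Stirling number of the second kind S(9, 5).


S(n,k) = k*S(n-1,k) + S(n-1,k-1).
S(8,5) = 1050, S(8,4) = 1701
S(9,5) = 5*1050 + 1701 = 5250 + 1701
S(9,5) = 6951


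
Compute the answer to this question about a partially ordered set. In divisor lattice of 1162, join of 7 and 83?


In a divisor lattice, join = lcm (least common multiple).
gcd(7,83) = 1
lcm(7,83) = 7*83/gcd = 581/1 = 581


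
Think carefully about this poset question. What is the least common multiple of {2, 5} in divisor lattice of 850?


In a divisor lattice, join = lcm (least common multiple).
Compute lcm iteratively: start with first element, then lcm(current, next).
Elements: [2, 5]
lcm(2,5) = 10
Final lcm = 10


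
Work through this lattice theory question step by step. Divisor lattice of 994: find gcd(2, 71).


In a divisor lattice, meet = gcd (greatest common divisor).
By Euclidean algorithm or factoring: gcd(2,71) = 1


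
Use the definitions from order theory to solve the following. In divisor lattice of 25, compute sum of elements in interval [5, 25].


Interval [5,25] in divisors of 25: [5, 25]
Sum = 30


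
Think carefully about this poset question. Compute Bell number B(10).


B(n) = number of set partitions of an n-element set.
B(n) satisfies the recurrence: B(n+1) = sum_k C(n,k)*B(k).
B(10) = 115975


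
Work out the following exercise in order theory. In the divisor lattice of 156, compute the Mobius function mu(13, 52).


In a divisor lattice, mu(a,b) = mu(b/a) where mu is the classical Mobius function.
b/a = 52/13 = 4
Prime factorization of 4: primes [2]
4 is not squarefree, so mu(4) = 0


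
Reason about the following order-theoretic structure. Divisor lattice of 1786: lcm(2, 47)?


Join=lcm.
gcd(2,47)=1
lcm=94


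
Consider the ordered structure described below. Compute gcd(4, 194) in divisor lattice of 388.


In a divisor lattice, meet = gcd (greatest common divisor).
By Euclidean algorithm or factoring: gcd(4,194) = 2


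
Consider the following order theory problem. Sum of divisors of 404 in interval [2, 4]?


Interval [2,4] in divisors of 404: [2, 4]
Sum = 6


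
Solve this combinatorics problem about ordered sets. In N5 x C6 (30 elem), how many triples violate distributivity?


Distributive law: a ^ (b v c) = (a ^ b) v (a ^ c).
Check all 30^3 = 27000 ordered triples (a,b,c).
  e.g. a=(b,0), b=(a,0), c=(c,0): lhs=(b,0) != rhs=(a,0)
  e.g. a=(b,0), b=(a,0), c=(c,1): lhs=(b,0) != rhs=(a,0)
Total violating triples: 432


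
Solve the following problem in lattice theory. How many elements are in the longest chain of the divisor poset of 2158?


A chain is a totally ordered subset; we count the number of elements in a maximum chain.
Compute, for each element x, the size of the longest chain ending at x:
  1: 1
  2: 2
  13: 2
  83: 2
  26: 3
  166: 3
  ...
A maximum chain: 1 < 2 < 26 < 2158
Number of elements in the longest chain: 4


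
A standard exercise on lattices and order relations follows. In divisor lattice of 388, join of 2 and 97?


In a divisor lattice, join = lcm (least common multiple).
gcd(2,97) = 1
lcm(2,97) = 2*97/gcd = 194/1 = 194


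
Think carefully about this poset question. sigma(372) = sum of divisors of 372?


sigma(n) = sum of divisors.
Divisors of 372: [1, 2, 3, 4, 6, 12, 31, 62, 93, 124, 186, 372]
Sum = 896


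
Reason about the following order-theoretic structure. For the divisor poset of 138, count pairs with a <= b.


The order relation is {(a,b) : a <= b}, reflexive so it includes (a,a).
Examples: (1,1), (1,138), (1,2), (1,23), (1,3), ...
Total ordered pairs: 27


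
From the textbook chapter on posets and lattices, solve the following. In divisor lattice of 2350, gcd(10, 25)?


Meet=gcd.
gcd(10,25)=5


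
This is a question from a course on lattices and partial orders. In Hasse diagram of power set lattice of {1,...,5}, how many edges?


A cover relation a -< b holds when a < b with no c strictly between.
Cover relations:
  {} -< {1}
  {} -< {2}
  {} -< {3}
  {} -< {4}
  {} -< {5}
  {1} -< {1,2}
  {1} -< {1,3}
  {1} -< {1,4}
  ...72 more
Total: 80


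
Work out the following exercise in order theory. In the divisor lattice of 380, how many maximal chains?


A maximal chain goes from the minimum element to a maximal element via cover relations.
Counting all min-to-max paths in the cover graph.
Total maximal chains: 12


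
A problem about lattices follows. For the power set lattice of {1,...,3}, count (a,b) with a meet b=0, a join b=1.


Complement pair (a,b): a meet b = bottom, a join b = top.
Here: A intersect B = {} and A union B = {1,...,3}.
Pairs found: ({},{1,2,3}), ({1},{2,3}), ({2},{1,3}), ({3},{1,2}), ... (4 more)
Total ordered pairs: 8


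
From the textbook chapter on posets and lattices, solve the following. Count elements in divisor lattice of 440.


Divisors of 440: [1, 2, 4, 5, 8, 10, 11, 20, 22, 40, 44, 55, 88, 110, 220, 440]
Count: 16


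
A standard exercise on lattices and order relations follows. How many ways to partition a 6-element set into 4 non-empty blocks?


S(n,k) = k*S(n-1,k) + S(n-1,k-1).
S(5,4) = 10, S(5,3) = 25
S(6,4) = 4*10 + 25 = 40 + 25
S(6,4) = 65


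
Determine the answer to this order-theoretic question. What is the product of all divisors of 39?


Divisors of 39: [1, 3, 13, 39]
Product = n^(d(n)/2) = 39^(4/2)
Product = 1521


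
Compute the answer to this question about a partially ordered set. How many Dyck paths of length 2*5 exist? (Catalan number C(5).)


C(n) = C(2n, n) / (n+1).
C(10, 5) = 252
C(5) = 252 / 6 = 42


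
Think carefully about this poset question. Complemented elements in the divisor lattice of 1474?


An element a is complemented if some b has a meet b = bottom, a join b = top.
a is complemented iff gcd(a, n/a)=1, i.e. a is a unitary divisor of 1474.
Complemented elements: 1, 2, 11, 22, 67, 134, ... (2 more)
Count: 8


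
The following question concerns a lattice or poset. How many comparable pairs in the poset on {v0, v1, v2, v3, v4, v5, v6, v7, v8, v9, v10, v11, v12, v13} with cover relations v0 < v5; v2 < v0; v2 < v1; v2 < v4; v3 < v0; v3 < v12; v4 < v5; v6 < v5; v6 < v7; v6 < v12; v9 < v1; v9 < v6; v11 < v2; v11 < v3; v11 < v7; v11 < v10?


A comparable pair {a,b} has a < b or b < a in the order.
Count unordered pairs where one element is strictly below the other.
Examples: {v0,v2}, {v0,v3}, {v0,v5}, {v0,v11}, ...
Total comparable pairs: 26


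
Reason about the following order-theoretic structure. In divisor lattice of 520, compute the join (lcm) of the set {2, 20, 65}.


In a divisor lattice, join = lcm (least common multiple).
Compute lcm iteratively: start with first element, then lcm(current, next).
Elements: [2, 20, 65]
lcm(2,20) = 20
lcm(20,65) = 260
Final lcm = 260


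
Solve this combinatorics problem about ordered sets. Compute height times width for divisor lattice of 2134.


Height = length of longest chain minus 1; width = size of largest antichain.
A maximum chain: 1 | 97 | 1067 | 2134  (height 3).
A maximum antichain: {2, 11, 97}  (width 3).
Product = 3 * 3 = 9


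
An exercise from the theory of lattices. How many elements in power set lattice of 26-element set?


Power set = 2^n.
2^26 = 67108864


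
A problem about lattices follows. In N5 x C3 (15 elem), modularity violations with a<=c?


Modular law: if a <= c then a v (b ^ c) = (a v b) ^ c.
Check all triples (a,b,c) with a <= c among 15 elements.
  e.g. a=(a,0), b=(c,0), c=(b,0): lhs=(a,0) != rhs=(b,0)
  e.g. a=(a,0), b=(c,1), c=(b,0): lhs=(a,0) != rhs=(b,0)
Total violating triples: 18


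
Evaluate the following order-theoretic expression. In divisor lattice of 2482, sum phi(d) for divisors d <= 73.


Divisors of 2482 up to 73: [1, 2, 17, 34, 73]
phi values: [1, 1, 16, 16, 72]
Sum = 106


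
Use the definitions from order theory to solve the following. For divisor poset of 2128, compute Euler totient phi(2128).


phi(n) = n * prod_{p|n} (1 - 1/p).
Prime divisors of 2128: [2, 7, 19]
phi(2128) = 2128 * (1 - 1/2) * (1 - 1/7) * (1 - 1/19)
phi(2128) = 864


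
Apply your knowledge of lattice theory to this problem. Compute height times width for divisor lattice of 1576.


Height = length of longest chain minus 1; width = size of largest antichain.
A maximum chain: 1 | 197 | 394 | 788 | 1576  (height 4).
A maximum antichain: {2, 197}  (width 2).
Product = 4 * 2 = 8


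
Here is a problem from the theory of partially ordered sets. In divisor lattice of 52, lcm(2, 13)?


Join=lcm.
gcd(2,13)=1
lcm=26


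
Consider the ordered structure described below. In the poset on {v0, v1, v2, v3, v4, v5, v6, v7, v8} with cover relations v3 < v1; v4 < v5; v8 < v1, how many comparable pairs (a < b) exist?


A comparable pair {a,b} has a < b or b < a in the order.
Count unordered pairs where one element is strictly below the other.
Examples: {v1,v3}, {v1,v8}, {v4,v5}
Total comparable pairs: 3


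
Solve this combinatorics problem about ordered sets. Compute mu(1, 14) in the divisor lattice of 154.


In a divisor lattice, mu(a,b) = mu(b/a) where mu is the classical Mobius function.
b/a = 14/1 = 14
Prime factorization of 14: primes [2, 7]
14 is squarefree with 2 prime factor(s), so mu(14) = (-1)^2 = 1


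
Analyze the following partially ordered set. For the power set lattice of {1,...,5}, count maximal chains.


A maximal chain goes from the minimum element to a maximal element via cover relations.
Counting all min-to-max paths in the cover graph.
Total maximal chains: 120


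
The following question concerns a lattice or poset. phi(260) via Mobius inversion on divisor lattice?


phi(n) = n * prod_{p|n} (1 - 1/p).
Prime divisors of 260: [2, 5, 13]
phi(260) = 260 * (1 - 1/2) * (1 - 1/5) * (1 - 1/13)
phi(260) = 96


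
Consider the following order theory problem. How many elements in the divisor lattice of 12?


Divisors of 12: [1, 2, 3, 4, 6, 12]
Count: 6


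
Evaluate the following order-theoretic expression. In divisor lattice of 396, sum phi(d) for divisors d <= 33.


Divisors of 396 up to 33: [1, 2, 3, 4, 6, 9, 11, 12, 18, 22, 33]
phi values: [1, 1, 2, 2, 2, 6, 10, 4, 6, 10, 20]
Sum = 64


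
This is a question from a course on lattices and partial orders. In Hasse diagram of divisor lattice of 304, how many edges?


A cover relation a -< b holds when a < b with no c strictly between.
Cover relations:
  1 -< 2
  1 -< 19
  2 -< 4
  2 -< 38
  4 -< 8
  4 -< 76
  8 -< 16
  8 -< 152
  ...5 more
Total: 13


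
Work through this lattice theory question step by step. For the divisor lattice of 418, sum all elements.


sigma(n) = sum of divisors.
Divisors of 418: [1, 2, 11, 19, 22, 38, 209, 418]
Sum = 720


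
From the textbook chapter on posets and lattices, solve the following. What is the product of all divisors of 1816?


Divisors of 1816: [1, 2, 4, 8, 227, 454, 908, 1816]
Product = n^(d(n)/2) = 1816^(8/2)
Product = 10875854196736


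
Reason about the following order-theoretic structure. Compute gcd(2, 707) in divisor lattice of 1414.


In a divisor lattice, meet = gcd (greatest common divisor).
By Euclidean algorithm or factoring: gcd(2,707) = 1


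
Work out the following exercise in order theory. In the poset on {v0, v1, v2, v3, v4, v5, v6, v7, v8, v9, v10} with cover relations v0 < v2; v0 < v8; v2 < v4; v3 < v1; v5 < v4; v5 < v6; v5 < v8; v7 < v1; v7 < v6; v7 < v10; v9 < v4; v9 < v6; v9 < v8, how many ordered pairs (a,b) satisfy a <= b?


The order relation is {(a,b) : a <= b}, reflexive so it includes (a,a).
Examples: (v0,v0), (v0,v2), (v0,v4), (v0,v8), (v1,v1), ...
Total ordered pairs: 25


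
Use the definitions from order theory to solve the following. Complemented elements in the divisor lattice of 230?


An element a is complemented if some b has a meet b = bottom, a join b = top.
a is complemented iff gcd(a, n/a)=1, i.e. a is a unitary divisor of 230.
Complemented elements: 1, 2, 5, 10, 23, 46, ... (2 more)
Count: 8


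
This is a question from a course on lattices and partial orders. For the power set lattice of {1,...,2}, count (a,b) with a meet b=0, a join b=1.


Complement pair (a,b): a meet b = bottom, a join b = top.
Here: A intersect B = {} and A union B = {1,...,2}.
Pairs found: ({},{1,2}), ({1},{2}), ({2},{1}), ({1,2},{})
Total ordered pairs: 4


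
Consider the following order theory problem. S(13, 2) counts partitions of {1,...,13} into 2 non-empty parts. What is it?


S(n,k) = k*S(n-1,k) + S(n-1,k-1).
S(12,2) = 2047, S(12,1) = 1
S(13,2) = 2*2047 + 1 = 4094 + 1
S(13,2) = 4095


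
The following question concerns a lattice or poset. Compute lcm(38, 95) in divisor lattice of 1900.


In a divisor lattice, join = lcm (least common multiple).
gcd(38,95) = 19
lcm(38,95) = 38*95/gcd = 3610/19 = 190


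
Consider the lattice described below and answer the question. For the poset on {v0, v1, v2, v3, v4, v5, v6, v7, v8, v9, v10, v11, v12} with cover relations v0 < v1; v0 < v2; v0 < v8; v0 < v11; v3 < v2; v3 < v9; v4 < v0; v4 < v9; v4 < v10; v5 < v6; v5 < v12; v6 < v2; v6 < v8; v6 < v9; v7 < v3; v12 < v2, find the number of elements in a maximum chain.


A chain is a totally ordered subset; we count the number of elements in a maximum chain.
Compute, for each element x, the size of the longest chain ending at x:
  v4: 1
  v5: 1
  v7: 1
  v0: 2
  v3: 2
  v6: 2
  ...
A maximum chain: v4 < v0 < v1
Number of elements in the longest chain: 3


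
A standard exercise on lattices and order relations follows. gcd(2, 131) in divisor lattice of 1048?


Meet=gcd.
gcd(2,131)=1


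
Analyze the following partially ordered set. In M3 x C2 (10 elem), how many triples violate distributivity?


Distributive law: a ^ (b v c) = (a ^ b) v (a ^ c).
Check all 10^3 = 1000 ordered triples (a,b,c).
  e.g. a=(a1,0), b=(a2,0), c=(a3,0): lhs=(a1,0) != rhs=(0,0)
  e.g. a=(a1,0), b=(a2,0), c=(a3,1): lhs=(a1,0) != rhs=(0,0)
Total violating triples: 48


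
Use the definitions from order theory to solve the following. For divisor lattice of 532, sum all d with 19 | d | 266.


Interval [19,266] in divisors of 532: [19, 38, 133, 266]
Sum = 456


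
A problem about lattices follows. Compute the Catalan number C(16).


C(n) = C(2n, n) / (n+1).
C(32, 16) = 601080390
C(16) = 601080390 / 17 = 35357670


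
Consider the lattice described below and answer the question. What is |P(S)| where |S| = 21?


Power set = 2^n.
2^21 = 2097152


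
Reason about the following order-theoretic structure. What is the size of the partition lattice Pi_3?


B(n) = number of set partitions of an n-element set.
B(n) satisfies the recurrence: B(n+1) = sum_k C(n,k)*B(k).
B(3) = 5


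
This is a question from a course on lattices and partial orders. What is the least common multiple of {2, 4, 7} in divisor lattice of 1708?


In a divisor lattice, join = lcm (least common multiple).
Compute lcm iteratively: start with first element, then lcm(current, next).
Elements: [2, 4, 7]
lcm(2,4) = 4
lcm(4,7) = 28
Final lcm = 28


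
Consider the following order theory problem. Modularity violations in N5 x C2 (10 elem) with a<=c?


Modular law: if a <= c then a v (b ^ c) = (a v b) ^ c.
Check all triples (a,b,c) with a <= c among 10 elements.
  e.g. a=(a,0), b=(c,0), c=(b,0): lhs=(a,0) != rhs=(b,0)
  e.g. a=(a,0), b=(c,1), c=(b,0): lhs=(a,0) != rhs=(b,0)
Total violating triples: 6


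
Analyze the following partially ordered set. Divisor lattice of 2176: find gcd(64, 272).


In a divisor lattice, meet = gcd (greatest common divisor).
By Euclidean algorithm or factoring: gcd(64,272) = 16


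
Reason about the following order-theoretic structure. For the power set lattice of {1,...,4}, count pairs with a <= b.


The order relation is {(a,b) : a <= b}, reflexive so it includes (a,a).
Examples: ({},{}), ({},{1,2}), ({},{1,2,3}), ({},{1,2,3,4}), ({},{1,2,4}), ...
Total ordered pairs: 81


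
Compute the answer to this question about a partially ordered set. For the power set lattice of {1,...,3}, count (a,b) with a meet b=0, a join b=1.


Complement pair (a,b): a meet b = bottom, a join b = top.
Here: A intersect B = {} and A union B = {1,...,3}.
Pairs found: ({},{1,2,3}), ({1},{2,3}), ({2},{1,3}), ({3},{1,2}), ... (4 more)
Total ordered pairs: 8


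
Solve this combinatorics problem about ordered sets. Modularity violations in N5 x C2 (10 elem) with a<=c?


Modular law: if a <= c then a v (b ^ c) = (a v b) ^ c.
Check all triples (a,b,c) with a <= c among 10 elements.
  e.g. a=(a,0), b=(c,0), c=(b,0): lhs=(a,0) != rhs=(b,0)
  e.g. a=(a,0), b=(c,1), c=(b,0): lhs=(a,0) != rhs=(b,0)
Total violating triples: 6


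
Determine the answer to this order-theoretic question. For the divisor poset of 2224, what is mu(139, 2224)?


In a divisor lattice, mu(a,b) = mu(b/a) where mu is the classical Mobius function.
b/a = 2224/139 = 16
Prime factorization of 16: primes [2]
16 is not squarefree, so mu(16) = 0


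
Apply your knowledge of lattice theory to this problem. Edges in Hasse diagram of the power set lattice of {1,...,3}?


A cover relation a -< b holds when a < b with no c strictly between.
Cover relations:
  {} -< {1}
  {} -< {2}
  {} -< {3}
  {1} -< {1,2}
  {1} -< {1,3}
  {2} -< {1,2}
  {2} -< {2,3}
  {3} -< {1,3}
  ...4 more
Total: 12


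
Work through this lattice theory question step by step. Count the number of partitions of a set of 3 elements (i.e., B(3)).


B(n) = number of set partitions of an n-element set.
B(n) satisfies the recurrence: B(n+1) = sum_k C(n,k)*B(k).
B(3) = 5


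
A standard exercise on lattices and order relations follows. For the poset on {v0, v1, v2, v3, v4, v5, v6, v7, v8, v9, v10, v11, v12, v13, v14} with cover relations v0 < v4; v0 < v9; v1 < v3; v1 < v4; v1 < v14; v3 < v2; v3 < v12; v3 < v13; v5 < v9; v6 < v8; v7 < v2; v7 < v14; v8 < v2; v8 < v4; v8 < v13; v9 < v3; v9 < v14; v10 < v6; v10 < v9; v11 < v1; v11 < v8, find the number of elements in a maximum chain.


A chain is a totally ordered subset; we count the number of elements in a maximum chain.
Compute, for each element x, the size of the longest chain ending at x:
  v0: 1
  v5: 1
  v7: 1
  v10: 1
  v11: 1
  v1: 2
  ...
A maximum chain: v11 < v1 < v3 < v2
Number of elements in the longest chain: 4


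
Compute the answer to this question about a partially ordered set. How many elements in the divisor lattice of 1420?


Divisors of 1420: [1, 2, 4, 5, 10, 20, 71, 142, 284, 355, 710, 1420]
Count: 12


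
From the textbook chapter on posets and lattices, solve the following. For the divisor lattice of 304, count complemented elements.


An element a is complemented if some b has a meet b = bottom, a join b = top.
a is complemented iff gcd(a, n/a)=1, i.e. a is a unitary divisor of 304.
Complemented elements: 1, 16, 19, 304
Count: 4


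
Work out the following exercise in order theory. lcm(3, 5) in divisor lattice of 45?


Join=lcm.
gcd(3,5)=1
lcm=15


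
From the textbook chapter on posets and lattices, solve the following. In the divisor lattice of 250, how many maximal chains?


A maximal chain goes from the minimum element to a maximal element via cover relations.
Counting all min-to-max paths in the cover graph.
Total maximal chains: 4


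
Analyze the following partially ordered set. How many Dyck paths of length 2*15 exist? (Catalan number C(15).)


C(n) = C(2n, n) / (n+1).
C(30, 15) = 155117520
C(15) = 155117520 / 16 = 9694845


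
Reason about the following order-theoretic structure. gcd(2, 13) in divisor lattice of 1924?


Meet=gcd.
gcd(2,13)=1


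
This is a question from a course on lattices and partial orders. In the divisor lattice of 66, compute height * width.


Height = length of longest chain minus 1; width = size of largest antichain.
A maximum chain: 1 | 11 | 33 | 66  (height 3).
A maximum antichain: {2, 3, 11}  (width 3).
Product = 3 * 3 = 9


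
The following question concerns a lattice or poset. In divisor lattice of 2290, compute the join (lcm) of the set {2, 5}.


In a divisor lattice, join = lcm (least common multiple).
Compute lcm iteratively: start with first element, then lcm(current, next).
Elements: [2, 5]
lcm(2,5) = 10
Final lcm = 10


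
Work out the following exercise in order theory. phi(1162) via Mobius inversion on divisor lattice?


phi(n) = n * prod_{p|n} (1 - 1/p).
Prime divisors of 1162: [2, 7, 83]
phi(1162) = 1162 * (1 - 1/2) * (1 - 1/7) * (1 - 1/83)
phi(1162) = 492


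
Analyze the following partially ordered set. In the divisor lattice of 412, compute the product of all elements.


Divisors of 412: [1, 2, 4, 103, 206, 412]
Product = n^(d(n)/2) = 412^(6/2)
Product = 69934528


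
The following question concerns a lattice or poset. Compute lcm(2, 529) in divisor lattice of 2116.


In a divisor lattice, join = lcm (least common multiple).
gcd(2,529) = 1
lcm(2,529) = 2*529/gcd = 1058/1 = 1058


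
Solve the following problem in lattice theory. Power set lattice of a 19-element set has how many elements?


Power set = 2^n.
2^19 = 524288


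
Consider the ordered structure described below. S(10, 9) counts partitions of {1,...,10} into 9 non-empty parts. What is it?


S(n,k) = k*S(n-1,k) + S(n-1,k-1).
S(9,9) = 1, S(9,8) = 36
S(10,9) = 9*1 + 36 = 9 + 36
S(10,9) = 45


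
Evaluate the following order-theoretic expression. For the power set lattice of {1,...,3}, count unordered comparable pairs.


A comparable pair {a,b} has a < b or b < a in the order.
Count unordered pairs where one element is strictly below the other.
Examples: {{},{1}}, {{},{2}}, {{},{3}}, {{},{1,2}}, ...
Total comparable pairs: 19


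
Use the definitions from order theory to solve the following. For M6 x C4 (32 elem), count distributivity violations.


Distributive law: a ^ (b v c) = (a ^ b) v (a ^ c).
Check all 32^3 = 32768 ordered triples (a,b,c).
  e.g. a=(a1,0), b=(a2,0), c=(a3,0): lhs=(a1,0) != rhs=(0,0)
  e.g. a=(a1,0), b=(a2,0), c=(a3,1): lhs=(a1,0) != rhs=(0,0)
Total violating triples: 7680


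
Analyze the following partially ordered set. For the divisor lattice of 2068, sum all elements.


sigma(n) = sum of divisors.
Divisors of 2068: [1, 2, 4, 11, 22, 44, 47, 94, 188, 517, 1034, 2068]
Sum = 4032


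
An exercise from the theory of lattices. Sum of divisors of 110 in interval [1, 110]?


Interval [1,110] in divisors of 110: [1, 2, 5, 10, 11, 22, 55, 110]
Sum = 216


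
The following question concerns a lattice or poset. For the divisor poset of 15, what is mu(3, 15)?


In a divisor lattice, mu(a,b) = mu(b/a) where mu is the classical Mobius function.
b/a = 15/3 = 5
Prime factorization of 5: primes [5]
5 is squarefree with 1 prime factor(s), so mu(5) = (-1)^1 = -1


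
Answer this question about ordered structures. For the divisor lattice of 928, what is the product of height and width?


Height = length of longest chain minus 1; width = size of largest antichain.
A maximum chain: 1 | 29 | 58 | 116 | 232 | 464 | 928  (height 6).
A maximum antichain: {2, 29}  (width 2).
Product = 6 * 2 = 12


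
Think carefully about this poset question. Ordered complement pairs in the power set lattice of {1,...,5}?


Complement pair (a,b): a meet b = bottom, a join b = top.
Here: A intersect B = {} and A union B = {1,...,5}.
Pairs found: ({},{1,2,3,4,5}), ({1},{2,3,4,5}), ({2},{1,3,4,5}), ({3},{1,2,4,5}), ... (28 more)
Total ordered pairs: 32


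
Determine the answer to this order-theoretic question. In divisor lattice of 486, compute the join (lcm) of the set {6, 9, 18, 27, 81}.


In a divisor lattice, join = lcm (least common multiple).
Compute lcm iteratively: start with first element, then lcm(current, next).
Elements: [6, 9, 18, 27, 81]
lcm(6,9) = 18
lcm(18,18) = 18
lcm(18,27) = 54
lcm(54,81) = 162
Final lcm = 162
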